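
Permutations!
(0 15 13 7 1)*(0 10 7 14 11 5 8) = (0 15 13 14 11 5 8)(1 10 7) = [15, 10, 2, 3, 4, 8, 6, 1, 0, 9, 7, 5, 12, 14, 11, 13]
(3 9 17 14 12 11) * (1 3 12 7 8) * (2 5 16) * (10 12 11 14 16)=(1 3 9 17 16 2 5 10 12 14 7 8)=[0, 3, 5, 9, 4, 10, 6, 8, 1, 17, 12, 11, 14, 13, 7, 15, 2, 16]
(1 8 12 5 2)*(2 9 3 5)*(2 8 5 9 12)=(1 5 12 8 2)(3 9)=[0, 5, 1, 9, 4, 12, 6, 7, 2, 3, 10, 11, 8]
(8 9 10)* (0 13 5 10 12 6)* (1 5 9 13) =[1, 5, 2, 3, 4, 10, 0, 7, 13, 12, 8, 11, 6, 9] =(0 1 5 10 8 13 9 12 6)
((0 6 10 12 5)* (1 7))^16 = (0 6 10 12 5)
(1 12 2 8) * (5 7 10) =(1 12 2 8)(5 7 10) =[0, 12, 8, 3, 4, 7, 6, 10, 1, 9, 5, 11, 2]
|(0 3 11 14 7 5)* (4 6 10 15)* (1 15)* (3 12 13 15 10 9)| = 12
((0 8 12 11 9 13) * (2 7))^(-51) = (0 11)(2 7)(8 9)(12 13)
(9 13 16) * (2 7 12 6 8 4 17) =[0, 1, 7, 3, 17, 5, 8, 12, 4, 13, 10, 11, 6, 16, 14, 15, 9, 2] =(2 7 12 6 8 4 17)(9 13 16)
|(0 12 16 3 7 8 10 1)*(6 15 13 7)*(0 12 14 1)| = |(0 14 1 12 16 3 6 15 13 7 8 10)| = 12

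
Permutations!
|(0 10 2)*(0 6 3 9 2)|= |(0 10)(2 6 3 9)|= 4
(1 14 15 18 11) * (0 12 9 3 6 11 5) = [12, 14, 2, 6, 4, 0, 11, 7, 8, 3, 10, 1, 9, 13, 15, 18, 16, 17, 5] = (0 12 9 3 6 11 1 14 15 18 5)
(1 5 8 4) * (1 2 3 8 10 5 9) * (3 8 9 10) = [0, 10, 8, 9, 2, 3, 6, 7, 4, 1, 5] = (1 10 5 3 9)(2 8 4)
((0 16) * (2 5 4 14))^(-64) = (16)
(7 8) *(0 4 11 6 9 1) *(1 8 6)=[4, 0, 2, 3, 11, 5, 9, 6, 7, 8, 10, 1]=(0 4 11 1)(6 9 8 7)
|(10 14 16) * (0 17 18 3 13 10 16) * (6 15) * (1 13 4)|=|(0 17 18 3 4 1 13 10 14)(6 15)|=18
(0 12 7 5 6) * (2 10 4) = (0 12 7 5 6)(2 10 4) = [12, 1, 10, 3, 2, 6, 0, 5, 8, 9, 4, 11, 7]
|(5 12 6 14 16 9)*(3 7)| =6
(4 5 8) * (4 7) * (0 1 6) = (0 1 6)(4 5 8 7) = [1, 6, 2, 3, 5, 8, 0, 4, 7]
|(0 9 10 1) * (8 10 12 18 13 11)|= 9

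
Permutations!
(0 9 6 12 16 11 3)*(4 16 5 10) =[9, 1, 2, 0, 16, 10, 12, 7, 8, 6, 4, 3, 5, 13, 14, 15, 11] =(0 9 6 12 5 10 4 16 11 3)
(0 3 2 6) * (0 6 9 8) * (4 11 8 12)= [3, 1, 9, 2, 11, 5, 6, 7, 0, 12, 10, 8, 4]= (0 3 2 9 12 4 11 8)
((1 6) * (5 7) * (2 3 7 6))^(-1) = (1 6 5 7 3 2) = ((1 2 3 7 5 6))^(-1)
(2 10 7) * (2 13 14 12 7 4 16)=(2 10 4 16)(7 13 14 12)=[0, 1, 10, 3, 16, 5, 6, 13, 8, 9, 4, 11, 7, 14, 12, 15, 2]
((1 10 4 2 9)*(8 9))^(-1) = (1 9 8 2 4 10)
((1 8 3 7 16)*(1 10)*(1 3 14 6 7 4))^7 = (1 3 16 6 8 4 10 7 14)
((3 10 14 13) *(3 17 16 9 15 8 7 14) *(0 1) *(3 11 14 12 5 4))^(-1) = ((0 1)(3 10 11 14 13 17 16 9 15 8 7 12 5 4))^(-1) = (0 1)(3 4 5 12 7 8 15 9 16 17 13 14 11 10)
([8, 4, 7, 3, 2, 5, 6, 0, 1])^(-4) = [1, 2, 0, 3, 7, 5, 6, 8, 4]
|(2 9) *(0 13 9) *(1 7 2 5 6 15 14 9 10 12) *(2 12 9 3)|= |(0 13 10 9 5 6 15 14 3 2)(1 7 12)|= 30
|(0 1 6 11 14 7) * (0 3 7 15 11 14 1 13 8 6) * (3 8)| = 10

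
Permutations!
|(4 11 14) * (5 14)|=|(4 11 5 14)|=4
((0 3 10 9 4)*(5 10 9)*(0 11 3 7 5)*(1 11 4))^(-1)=(0 10 5 7)(1 9 3 11)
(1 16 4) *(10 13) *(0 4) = (0 4 1 16)(10 13) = [4, 16, 2, 3, 1, 5, 6, 7, 8, 9, 13, 11, 12, 10, 14, 15, 0]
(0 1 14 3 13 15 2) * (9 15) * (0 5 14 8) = (0 1 8)(2 5 14 3 13 9 15) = [1, 8, 5, 13, 4, 14, 6, 7, 0, 15, 10, 11, 12, 9, 3, 2]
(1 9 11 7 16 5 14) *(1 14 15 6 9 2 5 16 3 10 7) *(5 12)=(16)(1 2 12 5 15 6 9 11)(3 10 7)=[0, 2, 12, 10, 4, 15, 9, 3, 8, 11, 7, 1, 5, 13, 14, 6, 16]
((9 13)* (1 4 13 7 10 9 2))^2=(1 13)(2 4)(7 9 10)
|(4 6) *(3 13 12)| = |(3 13 12)(4 6)| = 6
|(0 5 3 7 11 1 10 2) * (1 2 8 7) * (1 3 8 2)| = 8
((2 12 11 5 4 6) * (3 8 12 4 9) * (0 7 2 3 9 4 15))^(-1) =((0 7 2 15)(3 8 12 11 5 4 6))^(-1) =(0 15 2 7)(3 6 4 5 11 12 8)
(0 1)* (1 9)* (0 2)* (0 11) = (0 9 1 2 11) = [9, 2, 11, 3, 4, 5, 6, 7, 8, 1, 10, 0]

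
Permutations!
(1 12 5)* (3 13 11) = (1 12 5)(3 13 11) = [0, 12, 2, 13, 4, 1, 6, 7, 8, 9, 10, 3, 5, 11]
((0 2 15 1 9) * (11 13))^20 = (15)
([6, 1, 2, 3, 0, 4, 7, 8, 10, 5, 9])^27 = [8, 1, 2, 3, 7, 6, 10, 9, 5, 0, 4]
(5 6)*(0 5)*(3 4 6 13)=(0 5 13 3 4 6)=[5, 1, 2, 4, 6, 13, 0, 7, 8, 9, 10, 11, 12, 3]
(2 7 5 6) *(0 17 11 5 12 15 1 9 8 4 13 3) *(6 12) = [17, 9, 7, 0, 13, 12, 2, 6, 4, 8, 10, 5, 15, 3, 14, 1, 16, 11] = (0 17 11 5 12 15 1 9 8 4 13 3)(2 7 6)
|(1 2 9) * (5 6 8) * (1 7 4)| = 15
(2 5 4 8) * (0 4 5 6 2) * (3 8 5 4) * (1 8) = (0 3 1 8)(2 6)(4 5) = [3, 8, 6, 1, 5, 4, 2, 7, 0]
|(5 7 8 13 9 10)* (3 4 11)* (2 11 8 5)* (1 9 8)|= |(1 9 10 2 11 3 4)(5 7)(8 13)|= 14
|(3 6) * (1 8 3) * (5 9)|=|(1 8 3 6)(5 9)|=4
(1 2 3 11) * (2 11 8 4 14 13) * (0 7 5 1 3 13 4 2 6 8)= [7, 11, 13, 0, 14, 1, 8, 5, 2, 9, 10, 3, 12, 6, 4]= (0 7 5 1 11 3)(2 13 6 8)(4 14)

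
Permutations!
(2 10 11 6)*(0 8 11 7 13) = (0 8 11 6 2 10 7 13) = [8, 1, 10, 3, 4, 5, 2, 13, 11, 9, 7, 6, 12, 0]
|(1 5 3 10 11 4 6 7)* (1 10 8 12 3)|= |(1 5)(3 8 12)(4 6 7 10 11)|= 30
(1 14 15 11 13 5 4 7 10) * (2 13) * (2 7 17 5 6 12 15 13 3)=(1 14 13 6 12 15 11 7 10)(2 3)(4 17 5)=[0, 14, 3, 2, 17, 4, 12, 10, 8, 9, 1, 7, 15, 6, 13, 11, 16, 5]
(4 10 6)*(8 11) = (4 10 6)(8 11) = [0, 1, 2, 3, 10, 5, 4, 7, 11, 9, 6, 8]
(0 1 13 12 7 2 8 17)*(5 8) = (0 1 13 12 7 2 5 8 17) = [1, 13, 5, 3, 4, 8, 6, 2, 17, 9, 10, 11, 7, 12, 14, 15, 16, 0]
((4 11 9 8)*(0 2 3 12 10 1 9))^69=((0 2 3 12 10 1 9 8 4 11))^69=(0 11 4 8 9 1 10 12 3 2)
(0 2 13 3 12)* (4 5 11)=(0 2 13 3 12)(4 5 11)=[2, 1, 13, 12, 5, 11, 6, 7, 8, 9, 10, 4, 0, 3]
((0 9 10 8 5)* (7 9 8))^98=(0 5 8)(7 10 9)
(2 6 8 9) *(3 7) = [0, 1, 6, 7, 4, 5, 8, 3, 9, 2] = (2 6 8 9)(3 7)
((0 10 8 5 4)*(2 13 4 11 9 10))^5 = (0 2 13 4)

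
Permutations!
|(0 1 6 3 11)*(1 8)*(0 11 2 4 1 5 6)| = |(11)(0 8 5 6 3 2 4 1)| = 8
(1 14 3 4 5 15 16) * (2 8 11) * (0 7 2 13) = (0 7 2 8 11 13)(1 14 3 4 5 15 16) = [7, 14, 8, 4, 5, 15, 6, 2, 11, 9, 10, 13, 12, 0, 3, 16, 1]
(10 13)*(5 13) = [0, 1, 2, 3, 4, 13, 6, 7, 8, 9, 5, 11, 12, 10] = (5 13 10)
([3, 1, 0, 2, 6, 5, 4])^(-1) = [2, 1, 3, 0, 6, 5, 4]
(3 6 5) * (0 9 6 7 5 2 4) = [9, 1, 4, 7, 0, 3, 2, 5, 8, 6] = (0 9 6 2 4)(3 7 5)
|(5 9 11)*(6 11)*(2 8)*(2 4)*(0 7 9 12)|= |(0 7 9 6 11 5 12)(2 8 4)|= 21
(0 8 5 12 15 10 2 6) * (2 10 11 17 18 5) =[8, 1, 6, 3, 4, 12, 0, 7, 2, 9, 10, 17, 15, 13, 14, 11, 16, 18, 5] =(0 8 2 6)(5 12 15 11 17 18)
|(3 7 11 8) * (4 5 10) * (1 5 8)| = |(1 5 10 4 8 3 7 11)| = 8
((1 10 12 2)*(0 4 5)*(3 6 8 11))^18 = (1 12)(2 10)(3 8)(6 11)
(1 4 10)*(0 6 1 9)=[6, 4, 2, 3, 10, 5, 1, 7, 8, 0, 9]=(0 6 1 4 10 9)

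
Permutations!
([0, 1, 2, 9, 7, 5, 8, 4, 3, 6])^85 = (3 9 6 8)(4 7)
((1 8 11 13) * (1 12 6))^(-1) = ((1 8 11 13 12 6))^(-1) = (1 6 12 13 11 8)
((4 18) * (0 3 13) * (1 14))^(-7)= ((0 3 13)(1 14)(4 18))^(-7)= (0 13 3)(1 14)(4 18)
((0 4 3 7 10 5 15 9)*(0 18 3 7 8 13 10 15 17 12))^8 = (0 13 15 17 3 4 10 9 12 8 7 5 18)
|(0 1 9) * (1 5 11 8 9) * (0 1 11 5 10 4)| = 12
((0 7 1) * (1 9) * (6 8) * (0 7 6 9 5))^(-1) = (0 5 7 1 9 8 6)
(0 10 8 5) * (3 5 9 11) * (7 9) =[10, 1, 2, 5, 4, 0, 6, 9, 7, 11, 8, 3] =(0 10 8 7 9 11 3 5)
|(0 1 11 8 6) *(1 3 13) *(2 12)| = |(0 3 13 1 11 8 6)(2 12)| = 14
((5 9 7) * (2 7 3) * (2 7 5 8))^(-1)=(2 8 7 3 9 5)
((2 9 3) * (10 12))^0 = ((2 9 3)(10 12))^0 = (12)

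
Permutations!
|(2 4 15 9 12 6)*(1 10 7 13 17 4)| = |(1 10 7 13 17 4 15 9 12 6 2)| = 11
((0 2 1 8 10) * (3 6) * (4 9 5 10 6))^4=((0 2 1 8 6 3 4 9 5 10))^4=(0 6 5 1 4)(2 3 10 8 9)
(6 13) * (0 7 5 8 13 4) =[7, 1, 2, 3, 0, 8, 4, 5, 13, 9, 10, 11, 12, 6] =(0 7 5 8 13 6 4)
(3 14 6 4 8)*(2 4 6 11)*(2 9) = (2 4 8 3 14 11 9) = [0, 1, 4, 14, 8, 5, 6, 7, 3, 2, 10, 9, 12, 13, 11]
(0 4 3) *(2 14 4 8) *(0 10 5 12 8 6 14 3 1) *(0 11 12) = [6, 11, 3, 10, 1, 0, 14, 7, 2, 9, 5, 12, 8, 13, 4] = (0 6 14 4 1 11 12 8 2 3 10 5)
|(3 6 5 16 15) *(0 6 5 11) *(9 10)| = |(0 6 11)(3 5 16 15)(9 10)| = 12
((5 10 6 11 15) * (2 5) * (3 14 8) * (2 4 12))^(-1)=((2 5 10 6 11 15 4 12)(3 14 8))^(-1)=(2 12 4 15 11 6 10 5)(3 8 14)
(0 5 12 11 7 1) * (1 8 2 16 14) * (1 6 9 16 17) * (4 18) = (0 5 12 11 7 8 2 17 1)(4 18)(6 9 16 14) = [5, 0, 17, 3, 18, 12, 9, 8, 2, 16, 10, 7, 11, 13, 6, 15, 14, 1, 4]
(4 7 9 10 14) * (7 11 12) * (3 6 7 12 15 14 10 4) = (3 6 7 9 4 11 15 14) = [0, 1, 2, 6, 11, 5, 7, 9, 8, 4, 10, 15, 12, 13, 3, 14]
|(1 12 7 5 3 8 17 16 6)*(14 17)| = |(1 12 7 5 3 8 14 17 16 6)| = 10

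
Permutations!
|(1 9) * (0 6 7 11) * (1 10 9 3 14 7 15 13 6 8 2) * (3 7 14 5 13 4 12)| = |(0 8 2 1 7 11)(3 5 13 6 15 4 12)(9 10)| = 42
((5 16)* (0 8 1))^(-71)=((0 8 1)(5 16))^(-71)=(0 8 1)(5 16)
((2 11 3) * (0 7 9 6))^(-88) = ((0 7 9 6)(2 11 3))^(-88) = (2 3 11)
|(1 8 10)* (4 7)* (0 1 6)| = |(0 1 8 10 6)(4 7)| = 10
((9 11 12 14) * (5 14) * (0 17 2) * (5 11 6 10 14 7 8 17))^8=(0 7 17)(2 5 8)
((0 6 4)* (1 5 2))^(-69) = (6)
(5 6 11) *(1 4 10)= (1 4 10)(5 6 11)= [0, 4, 2, 3, 10, 6, 11, 7, 8, 9, 1, 5]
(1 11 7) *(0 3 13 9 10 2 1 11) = (0 3 13 9 10 2 1)(7 11) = [3, 0, 1, 13, 4, 5, 6, 11, 8, 10, 2, 7, 12, 9]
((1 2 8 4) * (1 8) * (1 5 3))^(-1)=((1 2 5 3)(4 8))^(-1)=(1 3 5 2)(4 8)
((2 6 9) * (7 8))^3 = (9)(7 8)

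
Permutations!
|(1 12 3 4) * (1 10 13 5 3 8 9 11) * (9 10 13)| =12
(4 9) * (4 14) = [0, 1, 2, 3, 9, 5, 6, 7, 8, 14, 10, 11, 12, 13, 4] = (4 9 14)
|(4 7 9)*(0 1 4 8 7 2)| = 12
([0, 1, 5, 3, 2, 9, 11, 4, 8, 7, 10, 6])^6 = (11)(2 5 9 7 4)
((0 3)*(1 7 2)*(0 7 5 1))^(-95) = ((0 3 7 2)(1 5))^(-95) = (0 3 7 2)(1 5)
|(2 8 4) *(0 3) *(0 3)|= 3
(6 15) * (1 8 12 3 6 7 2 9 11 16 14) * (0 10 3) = (0 10 3 6 15 7 2 9 11 16 14 1 8 12) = [10, 8, 9, 6, 4, 5, 15, 2, 12, 11, 3, 16, 0, 13, 1, 7, 14]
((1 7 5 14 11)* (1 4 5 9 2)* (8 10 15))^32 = (8 15 10)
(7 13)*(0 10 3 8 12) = (0 10 3 8 12)(7 13) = [10, 1, 2, 8, 4, 5, 6, 13, 12, 9, 3, 11, 0, 7]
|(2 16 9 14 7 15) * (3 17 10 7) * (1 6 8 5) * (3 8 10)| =22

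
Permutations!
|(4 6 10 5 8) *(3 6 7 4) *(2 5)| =|(2 5 8 3 6 10)(4 7)| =6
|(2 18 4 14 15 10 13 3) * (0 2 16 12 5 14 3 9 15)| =|(0 2 18 4 3 16 12 5 14)(9 15 10 13)| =36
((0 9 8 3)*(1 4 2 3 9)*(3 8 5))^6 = (0 5 8 4)(1 3 9 2)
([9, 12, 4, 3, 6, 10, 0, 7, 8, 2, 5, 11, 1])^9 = [6, 12, 9, 3, 2, 10, 4, 7, 8, 0, 5, 11, 1]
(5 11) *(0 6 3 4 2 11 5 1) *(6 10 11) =[10, 0, 6, 4, 2, 5, 3, 7, 8, 9, 11, 1] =(0 10 11 1)(2 6 3 4)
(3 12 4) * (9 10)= (3 12 4)(9 10)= [0, 1, 2, 12, 3, 5, 6, 7, 8, 10, 9, 11, 4]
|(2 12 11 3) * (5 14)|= 4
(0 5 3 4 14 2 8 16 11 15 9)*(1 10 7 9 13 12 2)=(0 5 3 4 14 1 10 7 9)(2 8 16 11 15 13 12)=[5, 10, 8, 4, 14, 3, 6, 9, 16, 0, 7, 15, 2, 12, 1, 13, 11]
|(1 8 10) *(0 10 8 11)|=4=|(0 10 1 11)|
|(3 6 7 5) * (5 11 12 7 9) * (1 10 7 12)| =4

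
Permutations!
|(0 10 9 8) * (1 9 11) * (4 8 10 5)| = 4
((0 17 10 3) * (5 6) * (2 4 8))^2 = (0 10)(2 8 4)(3 17)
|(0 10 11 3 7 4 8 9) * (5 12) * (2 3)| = 18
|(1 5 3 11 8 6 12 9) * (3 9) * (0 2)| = |(0 2)(1 5 9)(3 11 8 6 12)| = 30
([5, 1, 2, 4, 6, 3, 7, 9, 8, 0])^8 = [5, 1, 2, 4, 6, 3, 7, 9, 8, 0]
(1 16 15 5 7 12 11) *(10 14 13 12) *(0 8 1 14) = (0 8 1 16 15 5 7 10)(11 14 13 12) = [8, 16, 2, 3, 4, 7, 6, 10, 1, 9, 0, 14, 11, 12, 13, 5, 15]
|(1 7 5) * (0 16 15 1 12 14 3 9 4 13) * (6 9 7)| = 40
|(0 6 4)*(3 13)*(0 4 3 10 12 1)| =7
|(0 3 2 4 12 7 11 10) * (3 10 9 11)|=|(0 10)(2 4 12 7 3)(9 11)|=10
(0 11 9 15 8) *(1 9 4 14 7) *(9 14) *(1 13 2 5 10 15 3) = (0 11 4 9 3 1 14 7 13 2 5 10 15 8) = [11, 14, 5, 1, 9, 10, 6, 13, 0, 3, 15, 4, 12, 2, 7, 8]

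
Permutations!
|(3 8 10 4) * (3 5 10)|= |(3 8)(4 5 10)|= 6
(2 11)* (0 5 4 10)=(0 5 4 10)(2 11)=[5, 1, 11, 3, 10, 4, 6, 7, 8, 9, 0, 2]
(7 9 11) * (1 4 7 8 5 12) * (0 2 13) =(0 2 13)(1 4 7 9 11 8 5 12) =[2, 4, 13, 3, 7, 12, 6, 9, 5, 11, 10, 8, 1, 0]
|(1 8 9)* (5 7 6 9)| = 6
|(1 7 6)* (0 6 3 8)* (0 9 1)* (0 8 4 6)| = |(1 7 3 4 6 8 9)| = 7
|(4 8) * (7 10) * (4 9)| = 6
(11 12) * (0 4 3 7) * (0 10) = (0 4 3 7 10)(11 12) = [4, 1, 2, 7, 3, 5, 6, 10, 8, 9, 0, 12, 11]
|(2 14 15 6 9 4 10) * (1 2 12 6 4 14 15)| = 9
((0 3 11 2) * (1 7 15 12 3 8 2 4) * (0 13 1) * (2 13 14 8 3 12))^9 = ((0 3 11 4)(1 7 15 2 14 8 13))^9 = (0 3 11 4)(1 15 14 13 7 2 8)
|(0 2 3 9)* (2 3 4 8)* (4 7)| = 12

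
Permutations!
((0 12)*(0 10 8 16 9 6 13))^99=(0 8 6 12 16 13 10 9)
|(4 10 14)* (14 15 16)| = |(4 10 15 16 14)| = 5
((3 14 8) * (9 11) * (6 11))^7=(3 14 8)(6 11 9)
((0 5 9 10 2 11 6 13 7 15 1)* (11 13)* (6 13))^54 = (0 1 15 7 13 11 6 2 10 9 5)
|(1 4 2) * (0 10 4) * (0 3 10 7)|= 10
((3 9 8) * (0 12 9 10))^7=((0 12 9 8 3 10))^7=(0 12 9 8 3 10)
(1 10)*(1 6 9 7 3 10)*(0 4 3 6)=(0 4 3 10)(6 9 7)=[4, 1, 2, 10, 3, 5, 9, 6, 8, 7, 0]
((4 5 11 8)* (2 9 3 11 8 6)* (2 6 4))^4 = ((2 9 3 11 4 5 8))^4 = (2 4 9 5 3 8 11)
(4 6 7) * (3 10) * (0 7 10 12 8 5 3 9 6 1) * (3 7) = [3, 0, 2, 12, 1, 7, 10, 4, 5, 6, 9, 11, 8] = (0 3 12 8 5 7 4 1)(6 10 9)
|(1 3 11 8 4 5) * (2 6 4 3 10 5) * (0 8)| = |(0 8 3 11)(1 10 5)(2 6 4)| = 12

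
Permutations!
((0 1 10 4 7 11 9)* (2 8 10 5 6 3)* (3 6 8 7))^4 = ((0 1 5 8 10 4 3 2 7 11 9))^4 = (0 10 7 1 4 11 5 3 9 8 2)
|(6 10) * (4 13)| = 2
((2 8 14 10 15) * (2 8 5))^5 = (2 5)(8 14 10 15)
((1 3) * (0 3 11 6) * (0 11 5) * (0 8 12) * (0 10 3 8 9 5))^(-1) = (0 1 3 10 12 8)(5 9)(6 11)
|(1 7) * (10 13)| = |(1 7)(10 13)| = 2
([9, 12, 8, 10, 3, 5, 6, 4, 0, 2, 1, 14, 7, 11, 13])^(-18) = (14)(0 2)(8 9)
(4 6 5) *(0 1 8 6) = (0 1 8 6 5 4) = [1, 8, 2, 3, 0, 4, 5, 7, 6]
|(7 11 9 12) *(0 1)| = |(0 1)(7 11 9 12)| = 4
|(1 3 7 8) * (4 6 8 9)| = 7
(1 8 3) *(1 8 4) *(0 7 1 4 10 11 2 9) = (0 7 1 10 11 2 9)(3 8) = [7, 10, 9, 8, 4, 5, 6, 1, 3, 0, 11, 2]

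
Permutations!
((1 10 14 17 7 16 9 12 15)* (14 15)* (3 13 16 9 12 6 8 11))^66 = (17)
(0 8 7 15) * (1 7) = (0 8 1 7 15) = [8, 7, 2, 3, 4, 5, 6, 15, 1, 9, 10, 11, 12, 13, 14, 0]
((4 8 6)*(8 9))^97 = (4 9 8 6)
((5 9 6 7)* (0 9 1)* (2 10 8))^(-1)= ((0 9 6 7 5 1)(2 10 8))^(-1)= (0 1 5 7 6 9)(2 8 10)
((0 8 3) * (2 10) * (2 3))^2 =((0 8 2 10 3))^2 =(0 2 3 8 10)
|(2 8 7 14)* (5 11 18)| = |(2 8 7 14)(5 11 18)| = 12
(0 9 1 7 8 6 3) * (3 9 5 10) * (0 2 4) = (0 5 10 3 2 4)(1 7 8 6 9) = [5, 7, 4, 2, 0, 10, 9, 8, 6, 1, 3]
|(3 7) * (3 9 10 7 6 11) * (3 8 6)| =|(6 11 8)(7 9 10)| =3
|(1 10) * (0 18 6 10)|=5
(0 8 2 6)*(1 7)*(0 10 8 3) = (0 3)(1 7)(2 6 10 8) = [3, 7, 6, 0, 4, 5, 10, 1, 2, 9, 8]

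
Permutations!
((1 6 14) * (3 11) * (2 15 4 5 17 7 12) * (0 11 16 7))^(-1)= ((0 11 3 16 7 12 2 15 4 5 17)(1 6 14))^(-1)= (0 17 5 4 15 2 12 7 16 3 11)(1 14 6)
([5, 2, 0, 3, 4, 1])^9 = [5, 2, 0, 3, 4, 1]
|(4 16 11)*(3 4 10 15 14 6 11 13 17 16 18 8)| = |(3 4 18 8)(6 11 10 15 14)(13 17 16)| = 60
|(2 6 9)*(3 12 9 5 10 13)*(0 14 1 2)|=11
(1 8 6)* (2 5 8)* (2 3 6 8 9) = (1 3 6)(2 5 9) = [0, 3, 5, 6, 4, 9, 1, 7, 8, 2]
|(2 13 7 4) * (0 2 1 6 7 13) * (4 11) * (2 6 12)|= 8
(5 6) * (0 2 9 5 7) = (0 2 9 5 6 7) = [2, 1, 9, 3, 4, 6, 7, 0, 8, 5]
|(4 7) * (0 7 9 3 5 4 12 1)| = |(0 7 12 1)(3 5 4 9)| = 4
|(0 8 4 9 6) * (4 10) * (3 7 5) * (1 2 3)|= 30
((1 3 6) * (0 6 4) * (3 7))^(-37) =(0 4 3 7 1 6) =((0 6 1 7 3 4))^(-37)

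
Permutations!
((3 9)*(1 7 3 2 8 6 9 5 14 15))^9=((1 7 3 5 14 15)(2 8 6 9))^9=(1 5)(2 8 6 9)(3 15)(7 14)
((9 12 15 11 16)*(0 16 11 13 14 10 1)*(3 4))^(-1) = (0 1 10 14 13 15 12 9 16)(3 4)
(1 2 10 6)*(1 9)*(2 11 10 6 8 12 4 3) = (1 11 10 8 12 4 3 2 6 9) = [0, 11, 6, 2, 3, 5, 9, 7, 12, 1, 8, 10, 4]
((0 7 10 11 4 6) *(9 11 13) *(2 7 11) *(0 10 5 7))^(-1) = ((0 11 4 6 10 13 9 2)(5 7))^(-1) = (0 2 9 13 10 6 4 11)(5 7)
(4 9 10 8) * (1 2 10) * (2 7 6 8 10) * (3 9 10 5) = (1 7 6 8 4 10 5 3 9) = [0, 7, 2, 9, 10, 3, 8, 6, 4, 1, 5]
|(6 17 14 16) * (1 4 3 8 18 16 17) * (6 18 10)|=6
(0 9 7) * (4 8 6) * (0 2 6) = (0 9 7 2 6 4 8) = [9, 1, 6, 3, 8, 5, 4, 2, 0, 7]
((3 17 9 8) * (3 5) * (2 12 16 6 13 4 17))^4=(2 13 8 12 4 5 16 17 3 6 9)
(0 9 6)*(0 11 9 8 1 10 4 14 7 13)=(0 8 1 10 4 14 7 13)(6 11 9)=[8, 10, 2, 3, 14, 5, 11, 13, 1, 6, 4, 9, 12, 0, 7]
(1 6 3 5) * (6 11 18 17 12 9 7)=[0, 11, 2, 5, 4, 1, 3, 6, 8, 7, 10, 18, 9, 13, 14, 15, 16, 12, 17]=(1 11 18 17 12 9 7 6 3 5)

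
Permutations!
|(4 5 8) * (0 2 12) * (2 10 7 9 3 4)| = |(0 10 7 9 3 4 5 8 2 12)| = 10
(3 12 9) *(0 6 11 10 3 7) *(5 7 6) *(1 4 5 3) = (0 3 12 9 6 11 10 1 4 5 7) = [3, 4, 2, 12, 5, 7, 11, 0, 8, 6, 1, 10, 9]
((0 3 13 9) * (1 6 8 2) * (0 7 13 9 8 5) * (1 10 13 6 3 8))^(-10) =((0 8 2 10 13 1 3 9 7 6 5))^(-10) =(0 8 2 10 13 1 3 9 7 6 5)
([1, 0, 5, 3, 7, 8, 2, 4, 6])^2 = (2 8)(5 6)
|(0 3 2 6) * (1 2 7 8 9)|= |(0 3 7 8 9 1 2 6)|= 8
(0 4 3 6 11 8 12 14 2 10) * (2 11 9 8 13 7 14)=(0 4 3 6 9 8 12 2 10)(7 14 11 13)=[4, 1, 10, 6, 3, 5, 9, 14, 12, 8, 0, 13, 2, 7, 11]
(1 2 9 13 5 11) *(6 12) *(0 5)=[5, 2, 9, 3, 4, 11, 12, 7, 8, 13, 10, 1, 6, 0]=(0 5 11 1 2 9 13)(6 12)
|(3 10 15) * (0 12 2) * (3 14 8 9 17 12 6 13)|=|(0 6 13 3 10 15 14 8 9 17 12 2)|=12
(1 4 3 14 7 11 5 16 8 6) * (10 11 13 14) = [0, 4, 2, 10, 3, 16, 1, 13, 6, 9, 11, 5, 12, 14, 7, 15, 8] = (1 4 3 10 11 5 16 8 6)(7 13 14)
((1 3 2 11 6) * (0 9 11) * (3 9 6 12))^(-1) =((0 6 1 9 11 12 3 2))^(-1) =(0 2 3 12 11 9 1 6)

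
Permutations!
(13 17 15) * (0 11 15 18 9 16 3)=(0 11 15 13 17 18 9 16 3)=[11, 1, 2, 0, 4, 5, 6, 7, 8, 16, 10, 15, 12, 17, 14, 13, 3, 18, 9]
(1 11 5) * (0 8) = (0 8)(1 11 5) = [8, 11, 2, 3, 4, 1, 6, 7, 0, 9, 10, 5]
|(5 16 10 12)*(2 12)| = 5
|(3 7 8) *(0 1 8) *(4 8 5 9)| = 8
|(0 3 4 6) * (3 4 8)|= 6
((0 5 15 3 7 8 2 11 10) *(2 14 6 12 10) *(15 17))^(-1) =(0 10 12 6 14 8 7 3 15 17 5)(2 11)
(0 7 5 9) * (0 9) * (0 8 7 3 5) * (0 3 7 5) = [7, 1, 2, 0, 4, 8, 6, 3, 5, 9] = (9)(0 7 3)(5 8)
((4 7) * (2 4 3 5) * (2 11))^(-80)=(2 5 7)(3 4 11)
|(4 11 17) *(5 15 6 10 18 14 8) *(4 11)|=14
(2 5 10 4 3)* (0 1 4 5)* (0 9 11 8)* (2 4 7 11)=(0 1 7 11 8)(2 9)(3 4)(5 10)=[1, 7, 9, 4, 3, 10, 6, 11, 0, 2, 5, 8]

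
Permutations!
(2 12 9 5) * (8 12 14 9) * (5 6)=(2 14 9 6 5)(8 12)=[0, 1, 14, 3, 4, 2, 5, 7, 12, 6, 10, 11, 8, 13, 9]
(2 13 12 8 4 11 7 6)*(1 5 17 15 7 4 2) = [0, 5, 13, 3, 11, 17, 1, 6, 2, 9, 10, 4, 8, 12, 14, 7, 16, 15] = (1 5 17 15 7 6)(2 13 12 8)(4 11)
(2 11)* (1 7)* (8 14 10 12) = (1 7)(2 11)(8 14 10 12) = [0, 7, 11, 3, 4, 5, 6, 1, 14, 9, 12, 2, 8, 13, 10]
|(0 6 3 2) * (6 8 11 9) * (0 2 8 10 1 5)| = |(0 10 1 5)(3 8 11 9 6)| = 20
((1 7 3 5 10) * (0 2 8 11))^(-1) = ((0 2 8 11)(1 7 3 5 10))^(-1) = (0 11 8 2)(1 10 5 3 7)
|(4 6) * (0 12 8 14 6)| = 6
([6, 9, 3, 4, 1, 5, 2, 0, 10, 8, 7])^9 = (0 7 10 8 9 1 4 3 2 6)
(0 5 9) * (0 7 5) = [0, 1, 2, 3, 4, 9, 6, 5, 8, 7] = (5 9 7)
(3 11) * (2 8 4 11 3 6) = (2 8 4 11 6) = [0, 1, 8, 3, 11, 5, 2, 7, 4, 9, 10, 6]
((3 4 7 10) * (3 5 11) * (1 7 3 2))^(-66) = ((1 7 10 5 11 2)(3 4))^(-66) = (11)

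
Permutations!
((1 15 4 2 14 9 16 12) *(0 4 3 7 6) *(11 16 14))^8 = (0 3 12 2 6 15 16 4 7 1 11)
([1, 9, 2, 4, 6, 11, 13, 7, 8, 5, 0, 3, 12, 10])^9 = [10, 0, 2, 11, 3, 9, 4, 7, 8, 1, 13, 5, 12, 6]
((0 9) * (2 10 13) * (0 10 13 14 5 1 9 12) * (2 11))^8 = ((0 12)(1 9 10 14 5)(2 13 11))^8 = (1 14 9 5 10)(2 11 13)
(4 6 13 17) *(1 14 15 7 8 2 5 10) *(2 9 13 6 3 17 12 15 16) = (1 14 16 2 5 10)(3 17 4)(7 8 9 13 12 15) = [0, 14, 5, 17, 3, 10, 6, 8, 9, 13, 1, 11, 15, 12, 16, 7, 2, 4]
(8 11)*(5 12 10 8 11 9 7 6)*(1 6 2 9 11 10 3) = [0, 6, 9, 1, 4, 12, 5, 2, 11, 7, 8, 10, 3] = (1 6 5 12 3)(2 9 7)(8 11 10)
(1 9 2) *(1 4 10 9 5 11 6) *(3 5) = (1 3 5 11 6)(2 4 10 9) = [0, 3, 4, 5, 10, 11, 1, 7, 8, 2, 9, 6]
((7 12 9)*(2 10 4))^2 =(2 4 10)(7 9 12)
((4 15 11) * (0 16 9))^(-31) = ((0 16 9)(4 15 11))^(-31) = (0 9 16)(4 11 15)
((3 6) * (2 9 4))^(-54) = ((2 9 4)(3 6))^(-54) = (9)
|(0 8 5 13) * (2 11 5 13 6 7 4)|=6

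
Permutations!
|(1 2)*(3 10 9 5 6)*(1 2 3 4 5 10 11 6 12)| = |(1 3 11 6 4 5 12)(9 10)| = 14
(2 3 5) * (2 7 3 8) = (2 8)(3 5 7) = [0, 1, 8, 5, 4, 7, 6, 3, 2]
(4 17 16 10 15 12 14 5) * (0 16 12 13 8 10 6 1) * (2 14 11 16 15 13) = (0 15 2 14 5 4 17 12 11 16 6 1)(8 10 13) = [15, 0, 14, 3, 17, 4, 1, 7, 10, 9, 13, 16, 11, 8, 5, 2, 6, 12]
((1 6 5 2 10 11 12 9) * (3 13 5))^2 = (1 3 5 10 12)(2 11 9 6 13)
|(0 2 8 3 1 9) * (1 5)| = 7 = |(0 2 8 3 5 1 9)|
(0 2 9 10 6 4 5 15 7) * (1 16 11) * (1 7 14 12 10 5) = (0 2 9 5 15 14 12 10 6 4 1 16 11 7) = [2, 16, 9, 3, 1, 15, 4, 0, 8, 5, 6, 7, 10, 13, 12, 14, 11]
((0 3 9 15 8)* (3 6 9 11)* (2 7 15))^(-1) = ((0 6 9 2 7 15 8)(3 11))^(-1) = (0 8 15 7 2 9 6)(3 11)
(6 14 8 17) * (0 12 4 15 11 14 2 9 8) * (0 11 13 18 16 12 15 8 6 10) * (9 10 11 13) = (0 15 9 6 2 10)(4 8 17 11 14 13 18 16 12) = [15, 1, 10, 3, 8, 5, 2, 7, 17, 6, 0, 14, 4, 18, 13, 9, 12, 11, 16]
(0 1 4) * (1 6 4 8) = (0 6 4)(1 8) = [6, 8, 2, 3, 0, 5, 4, 7, 1]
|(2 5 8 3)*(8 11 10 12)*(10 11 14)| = 7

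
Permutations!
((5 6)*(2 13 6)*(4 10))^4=((2 13 6 5)(4 10))^4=(13)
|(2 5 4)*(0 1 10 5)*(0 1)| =|(1 10 5 4 2)| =5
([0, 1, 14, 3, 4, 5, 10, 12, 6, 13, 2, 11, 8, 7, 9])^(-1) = [0, 1, 10, 3, 4, 5, 8, 13, 12, 14, 6, 11, 7, 9, 2]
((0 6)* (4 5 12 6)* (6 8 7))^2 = (0 5 8 6 4 12 7)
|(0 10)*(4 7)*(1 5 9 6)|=4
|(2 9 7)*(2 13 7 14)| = |(2 9 14)(7 13)| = 6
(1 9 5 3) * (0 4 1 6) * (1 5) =(0 4 5 3 6)(1 9) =[4, 9, 2, 6, 5, 3, 0, 7, 8, 1]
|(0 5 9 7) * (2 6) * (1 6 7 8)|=8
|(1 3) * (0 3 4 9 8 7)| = |(0 3 1 4 9 8 7)| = 7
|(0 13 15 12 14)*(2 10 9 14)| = 8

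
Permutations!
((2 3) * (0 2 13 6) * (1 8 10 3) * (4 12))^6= (0 13 10 1)(2 6 3 8)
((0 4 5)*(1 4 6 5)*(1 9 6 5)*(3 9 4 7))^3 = (0 5)(1 9 7 6 3)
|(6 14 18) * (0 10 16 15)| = 12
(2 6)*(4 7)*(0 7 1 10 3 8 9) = (0 7 4 1 10 3 8 9)(2 6) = [7, 10, 6, 8, 1, 5, 2, 4, 9, 0, 3]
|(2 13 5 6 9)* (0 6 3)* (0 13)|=12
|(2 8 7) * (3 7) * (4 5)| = 4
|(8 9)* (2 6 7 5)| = 4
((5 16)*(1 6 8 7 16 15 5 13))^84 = (16)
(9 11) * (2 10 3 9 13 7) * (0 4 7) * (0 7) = (0 4)(2 10 3 9 11 13 7) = [4, 1, 10, 9, 0, 5, 6, 2, 8, 11, 3, 13, 12, 7]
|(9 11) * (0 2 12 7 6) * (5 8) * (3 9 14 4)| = 10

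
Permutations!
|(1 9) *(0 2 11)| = 6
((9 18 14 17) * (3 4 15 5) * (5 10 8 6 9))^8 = ((3 4 15 10 8 6 9 18 14 17 5))^8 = (3 14 6 15 5 18 8 4 17 9 10)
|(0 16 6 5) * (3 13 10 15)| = |(0 16 6 5)(3 13 10 15)| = 4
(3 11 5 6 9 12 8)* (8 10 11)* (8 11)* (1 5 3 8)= [0, 5, 2, 11, 4, 6, 9, 7, 8, 12, 1, 3, 10]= (1 5 6 9 12 10)(3 11)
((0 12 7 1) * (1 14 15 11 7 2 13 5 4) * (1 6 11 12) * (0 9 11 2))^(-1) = ((0 1 9 11 7 14 15 12)(2 13 5 4 6))^(-1) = (0 12 15 14 7 11 9 1)(2 6 4 5 13)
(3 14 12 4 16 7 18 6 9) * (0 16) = [16, 1, 2, 14, 0, 5, 9, 18, 8, 3, 10, 11, 4, 13, 12, 15, 7, 17, 6] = (0 16 7 18 6 9 3 14 12 4)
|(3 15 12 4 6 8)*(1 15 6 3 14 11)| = 9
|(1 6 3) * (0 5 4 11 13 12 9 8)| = 24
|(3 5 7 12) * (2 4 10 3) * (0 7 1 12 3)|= |(0 7 3 5 1 12 2 4 10)|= 9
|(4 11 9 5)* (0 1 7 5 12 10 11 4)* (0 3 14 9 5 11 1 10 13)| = |(0 10 1 7 11 5 3 14 9 12 13)| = 11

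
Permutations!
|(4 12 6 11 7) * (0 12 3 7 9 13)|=|(0 12 6 11 9 13)(3 7 4)|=6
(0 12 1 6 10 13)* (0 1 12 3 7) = [3, 6, 2, 7, 4, 5, 10, 0, 8, 9, 13, 11, 12, 1] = (0 3 7)(1 6 10 13)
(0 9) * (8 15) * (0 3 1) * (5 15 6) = (0 9 3 1)(5 15 8 6) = [9, 0, 2, 1, 4, 15, 5, 7, 6, 3, 10, 11, 12, 13, 14, 8]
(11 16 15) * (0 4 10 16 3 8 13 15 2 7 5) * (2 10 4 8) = (0 8 13 15 11 3 2 7 5)(10 16) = [8, 1, 7, 2, 4, 0, 6, 5, 13, 9, 16, 3, 12, 15, 14, 11, 10]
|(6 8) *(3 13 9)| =|(3 13 9)(6 8)| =6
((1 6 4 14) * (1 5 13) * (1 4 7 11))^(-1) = (1 11 7 6)(4 13 5 14)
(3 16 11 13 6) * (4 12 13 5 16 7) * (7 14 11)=(3 14 11 5 16 7 4 12 13 6)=[0, 1, 2, 14, 12, 16, 3, 4, 8, 9, 10, 5, 13, 6, 11, 15, 7]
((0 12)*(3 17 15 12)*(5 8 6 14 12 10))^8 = (0 14 8 10 17)(3 12 6 5 15)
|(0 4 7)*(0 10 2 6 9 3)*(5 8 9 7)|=|(0 4 5 8 9 3)(2 6 7 10)|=12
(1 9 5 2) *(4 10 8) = (1 9 5 2)(4 10 8) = [0, 9, 1, 3, 10, 2, 6, 7, 4, 5, 8]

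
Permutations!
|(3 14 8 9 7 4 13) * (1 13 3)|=6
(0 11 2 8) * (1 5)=(0 11 2 8)(1 5)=[11, 5, 8, 3, 4, 1, 6, 7, 0, 9, 10, 2]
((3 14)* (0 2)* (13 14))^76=((0 2)(3 13 14))^76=(3 13 14)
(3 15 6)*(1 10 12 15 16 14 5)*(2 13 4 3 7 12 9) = (1 10 9 2 13 4 3 16 14 5)(6 7 12 15) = [0, 10, 13, 16, 3, 1, 7, 12, 8, 2, 9, 11, 15, 4, 5, 6, 14]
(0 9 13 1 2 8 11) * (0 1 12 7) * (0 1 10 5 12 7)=(0 9 13 7 1 2 8 11 10 5 12)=[9, 2, 8, 3, 4, 12, 6, 1, 11, 13, 5, 10, 0, 7]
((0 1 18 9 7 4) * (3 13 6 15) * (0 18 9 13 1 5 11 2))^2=(0 11)(1 7 18 6 3 9 4 13 15)(2 5)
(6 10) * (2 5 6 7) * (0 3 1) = [3, 0, 5, 1, 4, 6, 10, 2, 8, 9, 7] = (0 3 1)(2 5 6 10 7)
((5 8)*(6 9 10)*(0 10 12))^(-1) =((0 10 6 9 12)(5 8))^(-1) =(0 12 9 6 10)(5 8)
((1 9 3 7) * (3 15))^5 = (15)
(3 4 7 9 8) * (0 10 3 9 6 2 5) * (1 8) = (0 10 3 4 7 6 2 5)(1 8 9) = [10, 8, 5, 4, 7, 0, 2, 6, 9, 1, 3]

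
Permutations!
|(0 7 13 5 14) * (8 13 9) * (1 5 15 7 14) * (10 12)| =|(0 14)(1 5)(7 9 8 13 15)(10 12)| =10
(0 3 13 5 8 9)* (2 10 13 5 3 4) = (0 4 2 10 13 3 5 8 9) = [4, 1, 10, 5, 2, 8, 6, 7, 9, 0, 13, 11, 12, 3]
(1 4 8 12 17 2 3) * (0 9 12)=(0 9 12 17 2 3 1 4 8)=[9, 4, 3, 1, 8, 5, 6, 7, 0, 12, 10, 11, 17, 13, 14, 15, 16, 2]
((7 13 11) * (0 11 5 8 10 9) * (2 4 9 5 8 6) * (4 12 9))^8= (0 2 10 7 9 6 8 11 12 5 13)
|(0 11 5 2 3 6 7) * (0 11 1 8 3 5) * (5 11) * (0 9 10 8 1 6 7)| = 8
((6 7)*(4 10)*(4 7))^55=((4 10 7 6))^55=(4 6 7 10)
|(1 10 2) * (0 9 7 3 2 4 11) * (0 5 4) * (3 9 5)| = |(0 5 4 11 3 2 1 10)(7 9)| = 8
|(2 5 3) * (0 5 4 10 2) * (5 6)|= |(0 6 5 3)(2 4 10)|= 12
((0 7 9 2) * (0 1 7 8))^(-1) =((0 8)(1 7 9 2))^(-1) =(0 8)(1 2 9 7)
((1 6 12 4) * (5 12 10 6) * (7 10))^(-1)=(1 4 12 5)(6 10 7)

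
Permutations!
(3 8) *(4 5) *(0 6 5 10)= [6, 1, 2, 8, 10, 4, 5, 7, 3, 9, 0]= (0 6 5 4 10)(3 8)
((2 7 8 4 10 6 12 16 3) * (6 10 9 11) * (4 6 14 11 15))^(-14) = ((2 7 8 6 12 16 3)(4 9 15)(11 14))^(-14) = (16)(4 9 15)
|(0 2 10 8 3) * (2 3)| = 6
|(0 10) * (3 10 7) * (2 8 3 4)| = |(0 7 4 2 8 3 10)| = 7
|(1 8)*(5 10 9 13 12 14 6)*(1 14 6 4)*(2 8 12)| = 11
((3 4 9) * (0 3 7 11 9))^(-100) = (0 4 3)(7 9 11)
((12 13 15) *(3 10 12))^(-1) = ((3 10 12 13 15))^(-1) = (3 15 13 12 10)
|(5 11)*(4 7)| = |(4 7)(5 11)| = 2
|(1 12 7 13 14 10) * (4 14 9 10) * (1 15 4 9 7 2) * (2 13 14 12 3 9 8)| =12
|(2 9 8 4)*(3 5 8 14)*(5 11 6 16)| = |(2 9 14 3 11 6 16 5 8 4)| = 10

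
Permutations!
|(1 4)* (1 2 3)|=4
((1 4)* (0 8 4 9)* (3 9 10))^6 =(0 9 3 10 1 4 8) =((0 8 4 1 10 3 9))^6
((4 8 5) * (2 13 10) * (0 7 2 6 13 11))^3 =((0 7 2 11)(4 8 5)(6 13 10))^3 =(13)(0 11 2 7)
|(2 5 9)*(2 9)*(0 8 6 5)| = |(9)(0 8 6 5 2)| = 5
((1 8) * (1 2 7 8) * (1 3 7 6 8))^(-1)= ((1 3 7)(2 6 8))^(-1)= (1 7 3)(2 8 6)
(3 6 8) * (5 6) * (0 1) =[1, 0, 2, 5, 4, 6, 8, 7, 3] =(0 1)(3 5 6 8)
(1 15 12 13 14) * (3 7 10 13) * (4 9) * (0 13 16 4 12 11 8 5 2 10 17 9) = [13, 15, 10, 7, 0, 2, 6, 17, 5, 12, 16, 8, 3, 14, 1, 11, 4, 9] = (0 13 14 1 15 11 8 5 2 10 16 4)(3 7 17 9 12)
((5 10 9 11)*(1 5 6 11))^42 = (11)(1 10)(5 9)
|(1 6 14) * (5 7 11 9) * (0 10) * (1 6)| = |(0 10)(5 7 11 9)(6 14)| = 4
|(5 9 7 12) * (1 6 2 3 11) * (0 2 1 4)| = 20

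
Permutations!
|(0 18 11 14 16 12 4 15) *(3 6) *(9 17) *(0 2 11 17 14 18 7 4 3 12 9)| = 24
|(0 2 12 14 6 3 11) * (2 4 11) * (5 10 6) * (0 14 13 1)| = |(0 4 11 14 5 10 6 3 2 12 13 1)| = 12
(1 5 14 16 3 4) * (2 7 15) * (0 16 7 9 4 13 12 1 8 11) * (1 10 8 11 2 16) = [1, 5, 9, 13, 11, 14, 6, 15, 2, 4, 8, 0, 10, 12, 7, 16, 3] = (0 1 5 14 7 15 16 3 13 12 10 8 2 9 4 11)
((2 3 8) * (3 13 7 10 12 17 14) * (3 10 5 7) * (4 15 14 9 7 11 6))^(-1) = (2 8 3 13)(4 6 11 5 7 9 17 12 10 14 15)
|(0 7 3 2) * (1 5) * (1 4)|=12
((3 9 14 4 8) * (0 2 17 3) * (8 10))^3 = (0 3 4)(2 9 10)(8 17 14)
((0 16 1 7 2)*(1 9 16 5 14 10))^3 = (0 10 2 14 7 5 1)(9 16)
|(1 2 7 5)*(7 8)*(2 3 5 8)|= |(1 3 5)(7 8)|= 6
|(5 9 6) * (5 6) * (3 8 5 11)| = |(3 8 5 9 11)| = 5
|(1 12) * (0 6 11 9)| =4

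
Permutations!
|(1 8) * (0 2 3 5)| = |(0 2 3 5)(1 8)| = 4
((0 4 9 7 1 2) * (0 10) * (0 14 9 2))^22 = ((0 4 2 10 14 9 7 1))^22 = (0 7 14 2)(1 9 10 4)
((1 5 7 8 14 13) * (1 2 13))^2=(1 7 14 5 8)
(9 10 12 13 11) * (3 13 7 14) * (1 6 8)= (1 6 8)(3 13 11 9 10 12 7 14)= [0, 6, 2, 13, 4, 5, 8, 14, 1, 10, 12, 9, 7, 11, 3]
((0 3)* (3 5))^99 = (5)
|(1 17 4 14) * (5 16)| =|(1 17 4 14)(5 16)| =4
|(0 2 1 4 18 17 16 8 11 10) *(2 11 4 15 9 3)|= 15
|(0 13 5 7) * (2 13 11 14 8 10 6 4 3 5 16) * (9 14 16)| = |(0 11 16 2 13 9 14 8 10 6 4 3 5 7)| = 14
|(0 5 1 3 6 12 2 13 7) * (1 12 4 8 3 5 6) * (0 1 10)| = |(0 6 4 8 3 10)(1 5 12 2 13 7)| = 6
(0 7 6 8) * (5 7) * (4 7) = (0 5 4 7 6 8) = [5, 1, 2, 3, 7, 4, 8, 6, 0]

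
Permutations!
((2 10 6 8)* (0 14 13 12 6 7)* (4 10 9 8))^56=((0 14 13 12 6 4 10 7)(2 9 8))^56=(14)(2 8 9)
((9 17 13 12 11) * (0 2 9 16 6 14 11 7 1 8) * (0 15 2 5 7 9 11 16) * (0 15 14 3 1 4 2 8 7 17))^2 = ((0 5 17 13 12 9)(1 7 4 2 11 15 8 14 16 6 3))^2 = (0 17 12)(1 4 11 8 16 3 7 2 15 14 6)(5 13 9)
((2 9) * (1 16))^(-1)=(1 16)(2 9)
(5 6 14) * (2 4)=(2 4)(5 6 14)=[0, 1, 4, 3, 2, 6, 14, 7, 8, 9, 10, 11, 12, 13, 5]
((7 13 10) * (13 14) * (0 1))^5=((0 1)(7 14 13 10))^5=(0 1)(7 14 13 10)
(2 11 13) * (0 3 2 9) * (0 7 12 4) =(0 3 2 11 13 9 7 12 4) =[3, 1, 11, 2, 0, 5, 6, 12, 8, 7, 10, 13, 4, 9]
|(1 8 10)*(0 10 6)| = |(0 10 1 8 6)| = 5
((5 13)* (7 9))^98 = (13)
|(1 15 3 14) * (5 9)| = 4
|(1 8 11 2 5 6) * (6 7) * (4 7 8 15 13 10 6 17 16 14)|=|(1 15 13 10 6)(2 5 8 11)(4 7 17 16 14)|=20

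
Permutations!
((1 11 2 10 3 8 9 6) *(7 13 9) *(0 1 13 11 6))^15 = ((0 1 6 13 9)(2 10 3 8 7 11))^15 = (13)(2 8)(3 11)(7 10)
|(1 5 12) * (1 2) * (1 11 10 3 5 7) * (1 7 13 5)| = |(1 13 5 12 2 11 10 3)| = 8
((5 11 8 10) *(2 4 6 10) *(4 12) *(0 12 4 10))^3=(0 5 2)(4 12 11)(6 10 8)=((0 12 10 5 11 8 2 4 6))^3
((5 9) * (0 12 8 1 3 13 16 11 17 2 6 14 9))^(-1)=(0 5 9 14 6 2 17 11 16 13 3 1 8 12)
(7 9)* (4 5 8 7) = (4 5 8 7 9) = [0, 1, 2, 3, 5, 8, 6, 9, 7, 4]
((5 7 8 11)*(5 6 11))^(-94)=(11)(5 8 7)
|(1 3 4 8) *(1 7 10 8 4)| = 6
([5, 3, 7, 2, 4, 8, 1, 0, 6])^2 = (0 8 1 2)(3 7 5 6)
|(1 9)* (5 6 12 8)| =|(1 9)(5 6 12 8)| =4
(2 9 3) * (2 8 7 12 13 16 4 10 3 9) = (3 8 7 12 13 16 4 10) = [0, 1, 2, 8, 10, 5, 6, 12, 7, 9, 3, 11, 13, 16, 14, 15, 4]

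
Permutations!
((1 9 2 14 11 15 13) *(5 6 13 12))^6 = ((1 9 2 14 11 15 12 5 6 13))^6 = (1 12 2 6 11)(5 14 13 15 9)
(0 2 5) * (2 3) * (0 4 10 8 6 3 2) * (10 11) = [2, 1, 5, 0, 11, 4, 3, 7, 6, 9, 8, 10] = (0 2 5 4 11 10 8 6 3)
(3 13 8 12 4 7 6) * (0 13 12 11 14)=(0 13 8 11 14)(3 12 4 7 6)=[13, 1, 2, 12, 7, 5, 3, 6, 11, 9, 10, 14, 4, 8, 0]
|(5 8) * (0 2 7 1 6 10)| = 6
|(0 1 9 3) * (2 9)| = 5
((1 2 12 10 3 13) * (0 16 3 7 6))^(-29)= (0 16 3 13 1 2 12 10 7 6)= ((0 16 3 13 1 2 12 10 7 6))^(-29)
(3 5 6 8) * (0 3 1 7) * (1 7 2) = (0 3 5 6 8 7)(1 2) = [3, 2, 1, 5, 4, 6, 8, 0, 7]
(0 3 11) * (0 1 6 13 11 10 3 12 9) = [12, 6, 2, 10, 4, 5, 13, 7, 8, 0, 3, 1, 9, 11] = (0 12 9)(1 6 13 11)(3 10)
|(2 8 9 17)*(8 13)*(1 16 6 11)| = |(1 16 6 11)(2 13 8 9 17)| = 20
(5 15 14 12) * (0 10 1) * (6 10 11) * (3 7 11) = [3, 0, 2, 7, 4, 15, 10, 11, 8, 9, 1, 6, 5, 13, 12, 14] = (0 3 7 11 6 10 1)(5 15 14 12)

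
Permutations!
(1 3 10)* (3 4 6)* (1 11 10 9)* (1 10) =(1 4 6 3 9 10 11) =[0, 4, 2, 9, 6, 5, 3, 7, 8, 10, 11, 1]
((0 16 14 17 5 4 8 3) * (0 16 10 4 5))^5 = (0 16 4 17 3 10 14 8)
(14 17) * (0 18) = (0 18)(14 17) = [18, 1, 2, 3, 4, 5, 6, 7, 8, 9, 10, 11, 12, 13, 17, 15, 16, 14, 0]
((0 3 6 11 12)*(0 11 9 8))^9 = ((0 3 6 9 8)(11 12))^9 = (0 8 9 6 3)(11 12)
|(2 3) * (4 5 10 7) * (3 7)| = |(2 7 4 5 10 3)| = 6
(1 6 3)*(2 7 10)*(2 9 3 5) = (1 6 5 2 7 10 9 3) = [0, 6, 7, 1, 4, 2, 5, 10, 8, 3, 9]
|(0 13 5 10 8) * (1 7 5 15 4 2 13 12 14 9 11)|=|(0 12 14 9 11 1 7 5 10 8)(2 13 15 4)|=20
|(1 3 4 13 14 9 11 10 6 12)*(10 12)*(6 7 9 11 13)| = 11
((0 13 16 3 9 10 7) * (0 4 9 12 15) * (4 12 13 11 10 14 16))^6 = ((0 11 10 7 12 15)(3 13 4 9 14 16))^6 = (16)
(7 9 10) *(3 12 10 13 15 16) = (3 12 10 7 9 13 15 16) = [0, 1, 2, 12, 4, 5, 6, 9, 8, 13, 7, 11, 10, 15, 14, 16, 3]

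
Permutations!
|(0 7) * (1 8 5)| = |(0 7)(1 8 5)| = 6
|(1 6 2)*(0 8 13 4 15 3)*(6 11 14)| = |(0 8 13 4 15 3)(1 11 14 6 2)| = 30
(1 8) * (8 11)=(1 11 8)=[0, 11, 2, 3, 4, 5, 6, 7, 1, 9, 10, 8]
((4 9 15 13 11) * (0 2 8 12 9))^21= ((0 2 8 12 9 15 13 11 4))^21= (0 12 13)(2 9 11)(4 8 15)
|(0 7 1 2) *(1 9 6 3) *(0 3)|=|(0 7 9 6)(1 2 3)|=12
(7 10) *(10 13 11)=(7 13 11 10)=[0, 1, 2, 3, 4, 5, 6, 13, 8, 9, 7, 10, 12, 11]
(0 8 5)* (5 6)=(0 8 6 5)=[8, 1, 2, 3, 4, 0, 5, 7, 6]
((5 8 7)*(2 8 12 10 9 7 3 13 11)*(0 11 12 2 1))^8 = (0 1 11)(2 5 7 9 10 12 13 3 8)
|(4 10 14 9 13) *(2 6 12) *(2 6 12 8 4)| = 9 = |(2 12 6 8 4 10 14 9 13)|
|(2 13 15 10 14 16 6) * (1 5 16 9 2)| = 12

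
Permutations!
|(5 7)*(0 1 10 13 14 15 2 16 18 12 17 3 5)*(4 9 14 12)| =63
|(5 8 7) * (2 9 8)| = 5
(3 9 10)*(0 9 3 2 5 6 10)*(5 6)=(0 9)(2 6 10)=[9, 1, 6, 3, 4, 5, 10, 7, 8, 0, 2]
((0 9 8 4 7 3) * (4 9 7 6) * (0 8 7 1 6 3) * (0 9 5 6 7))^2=(0 7)(1 9)(3 5 4 8 6)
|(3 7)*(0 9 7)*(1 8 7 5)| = 7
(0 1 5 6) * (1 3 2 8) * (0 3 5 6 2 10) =[5, 6, 8, 10, 4, 2, 3, 7, 1, 9, 0] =(0 5 2 8 1 6 3 10)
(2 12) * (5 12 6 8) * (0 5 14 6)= (0 5 12 2)(6 8 14)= [5, 1, 0, 3, 4, 12, 8, 7, 14, 9, 10, 11, 2, 13, 6]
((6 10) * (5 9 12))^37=(5 9 12)(6 10)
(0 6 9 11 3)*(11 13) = (0 6 9 13 11 3) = [6, 1, 2, 0, 4, 5, 9, 7, 8, 13, 10, 3, 12, 11]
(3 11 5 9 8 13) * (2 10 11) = (2 10 11 5 9 8 13 3) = [0, 1, 10, 2, 4, 9, 6, 7, 13, 8, 11, 5, 12, 3]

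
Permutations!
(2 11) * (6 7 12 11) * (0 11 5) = [11, 1, 6, 3, 4, 0, 7, 12, 8, 9, 10, 2, 5] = (0 11 2 6 7 12 5)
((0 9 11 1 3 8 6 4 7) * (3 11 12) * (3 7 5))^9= ((0 9 12 7)(1 11)(3 8 6 4 5))^9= (0 9 12 7)(1 11)(3 5 4 6 8)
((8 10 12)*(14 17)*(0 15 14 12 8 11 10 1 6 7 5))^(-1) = ((0 15 14 17 12 11 10 8 1 6 7 5))^(-1) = (0 5 7 6 1 8 10 11 12 17 14 15)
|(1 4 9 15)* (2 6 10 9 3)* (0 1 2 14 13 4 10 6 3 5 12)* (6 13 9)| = |(0 1 10 6 13 4 5 12)(2 3 14 9 15)| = 40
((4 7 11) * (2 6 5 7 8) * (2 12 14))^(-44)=((2 6 5 7 11 4 8 12 14))^(-44)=(2 6 5 7 11 4 8 12 14)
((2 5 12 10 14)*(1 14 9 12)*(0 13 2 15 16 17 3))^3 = (0 5 15 3 2 14 17 13 1 16)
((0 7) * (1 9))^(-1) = ((0 7)(1 9))^(-1) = (0 7)(1 9)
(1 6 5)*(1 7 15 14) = (1 6 5 7 15 14) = [0, 6, 2, 3, 4, 7, 5, 15, 8, 9, 10, 11, 12, 13, 1, 14]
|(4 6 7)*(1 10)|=6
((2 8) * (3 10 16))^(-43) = ((2 8)(3 10 16))^(-43) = (2 8)(3 16 10)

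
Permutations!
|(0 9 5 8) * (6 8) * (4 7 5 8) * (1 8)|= |(0 9 1 8)(4 7 5 6)|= 4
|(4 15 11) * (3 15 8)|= 5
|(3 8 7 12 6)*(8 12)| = |(3 12 6)(7 8)| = 6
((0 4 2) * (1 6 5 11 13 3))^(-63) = ((0 4 2)(1 6 5 11 13 3))^(-63) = (1 11)(3 5)(6 13)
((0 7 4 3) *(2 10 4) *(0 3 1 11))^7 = ((0 7 2 10 4 1 11))^7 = (11)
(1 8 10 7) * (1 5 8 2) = (1 2)(5 8 10 7) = [0, 2, 1, 3, 4, 8, 6, 5, 10, 9, 7]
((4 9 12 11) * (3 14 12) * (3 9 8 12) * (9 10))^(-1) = ((3 14)(4 8 12 11)(9 10))^(-1) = (3 14)(4 11 12 8)(9 10)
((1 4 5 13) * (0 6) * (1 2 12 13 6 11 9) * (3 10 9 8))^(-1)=((0 11 8 3 10 9 1 4 5 6)(2 12 13))^(-1)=(0 6 5 4 1 9 10 3 8 11)(2 13 12)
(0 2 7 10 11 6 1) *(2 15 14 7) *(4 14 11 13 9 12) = [15, 0, 2, 3, 14, 5, 1, 10, 8, 12, 13, 6, 4, 9, 7, 11] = (0 15 11 6 1)(4 14 7 10 13 9 12)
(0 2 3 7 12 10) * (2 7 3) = (0 7 12 10) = [7, 1, 2, 3, 4, 5, 6, 12, 8, 9, 0, 11, 10]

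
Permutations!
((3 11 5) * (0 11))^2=(0 5)(3 11)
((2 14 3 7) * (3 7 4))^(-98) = ((2 14 7)(3 4))^(-98) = (2 14 7)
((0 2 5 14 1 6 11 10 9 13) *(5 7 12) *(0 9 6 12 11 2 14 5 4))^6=(0 14 1 12 4)(2 7 11 10 6)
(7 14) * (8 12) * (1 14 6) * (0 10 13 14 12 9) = (0 10 13 14 7 6 1 12 8 9) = [10, 12, 2, 3, 4, 5, 1, 6, 9, 0, 13, 11, 8, 14, 7]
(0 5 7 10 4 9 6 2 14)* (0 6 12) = (0 5 7 10 4 9 12)(2 14 6) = [5, 1, 14, 3, 9, 7, 2, 10, 8, 12, 4, 11, 0, 13, 6]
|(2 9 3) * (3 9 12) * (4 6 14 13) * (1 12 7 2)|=12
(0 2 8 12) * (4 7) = (0 2 8 12)(4 7) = [2, 1, 8, 3, 7, 5, 6, 4, 12, 9, 10, 11, 0]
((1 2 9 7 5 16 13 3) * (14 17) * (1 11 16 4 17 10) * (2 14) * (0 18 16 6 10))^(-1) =((0 18 16 13 3 11 6 10 1 14)(2 9 7 5 4 17))^(-1) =(0 14 1 10 6 11 3 13 16 18)(2 17 4 5 7 9)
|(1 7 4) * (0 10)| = 6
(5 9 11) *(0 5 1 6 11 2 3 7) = (0 5 9 2 3 7)(1 6 11) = [5, 6, 3, 7, 4, 9, 11, 0, 8, 2, 10, 1]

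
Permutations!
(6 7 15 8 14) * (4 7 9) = (4 7 15 8 14 6 9) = [0, 1, 2, 3, 7, 5, 9, 15, 14, 4, 10, 11, 12, 13, 6, 8]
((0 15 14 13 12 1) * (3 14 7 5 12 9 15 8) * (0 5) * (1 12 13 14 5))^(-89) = ((0 8 3 5 13 9 15 7))^(-89) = (0 7 15 9 13 5 3 8)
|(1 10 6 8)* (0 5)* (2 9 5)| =|(0 2 9 5)(1 10 6 8)| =4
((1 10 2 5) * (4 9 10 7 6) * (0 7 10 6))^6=(1 2)(5 10)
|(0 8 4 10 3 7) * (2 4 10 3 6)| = 8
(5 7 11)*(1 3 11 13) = [0, 3, 2, 11, 4, 7, 6, 13, 8, 9, 10, 5, 12, 1] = (1 3 11 5 7 13)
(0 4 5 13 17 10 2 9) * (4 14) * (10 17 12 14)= (17)(0 10 2 9)(4 5 13 12 14)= [10, 1, 9, 3, 5, 13, 6, 7, 8, 0, 2, 11, 14, 12, 4, 15, 16, 17]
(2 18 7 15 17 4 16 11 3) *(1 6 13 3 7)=(1 6 13 3 2 18)(4 16 11 7 15 17)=[0, 6, 18, 2, 16, 5, 13, 15, 8, 9, 10, 7, 12, 3, 14, 17, 11, 4, 1]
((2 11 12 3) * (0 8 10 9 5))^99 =((0 8 10 9 5)(2 11 12 3))^99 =(0 5 9 10 8)(2 3 12 11)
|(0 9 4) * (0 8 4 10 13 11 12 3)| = |(0 9 10 13 11 12 3)(4 8)| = 14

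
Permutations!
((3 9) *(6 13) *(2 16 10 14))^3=(2 14 10 16)(3 9)(6 13)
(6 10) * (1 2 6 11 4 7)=[0, 2, 6, 3, 7, 5, 10, 1, 8, 9, 11, 4]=(1 2 6 10 11 4 7)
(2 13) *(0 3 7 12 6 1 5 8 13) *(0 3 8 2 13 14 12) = (0 8 14 12 6 1 5 2 3 7) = [8, 5, 3, 7, 4, 2, 1, 0, 14, 9, 10, 11, 6, 13, 12]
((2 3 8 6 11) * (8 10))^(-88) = (2 10 6)(3 8 11)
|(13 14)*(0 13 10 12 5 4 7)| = 8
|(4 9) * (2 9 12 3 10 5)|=|(2 9 4 12 3 10 5)|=7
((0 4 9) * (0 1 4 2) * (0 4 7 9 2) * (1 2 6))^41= ((1 7 9 2 4 6))^41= (1 6 4 2 9 7)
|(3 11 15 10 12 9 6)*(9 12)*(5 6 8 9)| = |(3 11 15 10 5 6)(8 9)| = 6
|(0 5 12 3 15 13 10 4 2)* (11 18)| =18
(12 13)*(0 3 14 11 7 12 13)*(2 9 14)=(0 3 2 9 14 11 7 12)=[3, 1, 9, 2, 4, 5, 6, 12, 8, 14, 10, 7, 0, 13, 11]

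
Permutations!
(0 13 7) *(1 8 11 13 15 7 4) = (0 15 7)(1 8 11 13 4) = [15, 8, 2, 3, 1, 5, 6, 0, 11, 9, 10, 13, 12, 4, 14, 7]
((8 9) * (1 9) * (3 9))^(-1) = ((1 3 9 8))^(-1) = (1 8 9 3)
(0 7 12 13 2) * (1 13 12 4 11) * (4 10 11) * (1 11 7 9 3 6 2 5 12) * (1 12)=(0 9 3 6 2)(1 13 5)(7 10)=[9, 13, 0, 6, 4, 1, 2, 10, 8, 3, 7, 11, 12, 5]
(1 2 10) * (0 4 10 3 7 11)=(0 4 10 1 2 3 7 11)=[4, 2, 3, 7, 10, 5, 6, 11, 8, 9, 1, 0]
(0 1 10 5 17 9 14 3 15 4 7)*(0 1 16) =[16, 10, 2, 15, 7, 17, 6, 1, 8, 14, 5, 11, 12, 13, 3, 4, 0, 9] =(0 16)(1 10 5 17 9 14 3 15 4 7)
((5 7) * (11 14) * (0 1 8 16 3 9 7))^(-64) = ((0 1 8 16 3 9 7 5)(11 14))^(-64) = (16)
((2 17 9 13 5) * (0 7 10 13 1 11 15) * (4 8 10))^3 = ((0 7 4 8 10 13 5 2 17 9 1 11 15))^3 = (0 8 5 9 15 4 13 17 11 7 10 2 1)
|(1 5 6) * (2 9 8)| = |(1 5 6)(2 9 8)| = 3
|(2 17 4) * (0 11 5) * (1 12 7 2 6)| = 21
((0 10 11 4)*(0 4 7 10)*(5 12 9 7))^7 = ((5 12 9 7 10 11))^7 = (5 12 9 7 10 11)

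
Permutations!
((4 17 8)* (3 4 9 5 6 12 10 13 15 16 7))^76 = ((3 4 17 8 9 5 6 12 10 13 15 16 7))^76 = (3 16 13 12 5 8 4 7 15 10 6 9 17)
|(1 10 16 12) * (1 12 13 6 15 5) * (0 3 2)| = 21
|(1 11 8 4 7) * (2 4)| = 6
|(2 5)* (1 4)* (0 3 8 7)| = |(0 3 8 7)(1 4)(2 5)| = 4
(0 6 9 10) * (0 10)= (10)(0 6 9)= [6, 1, 2, 3, 4, 5, 9, 7, 8, 0, 10]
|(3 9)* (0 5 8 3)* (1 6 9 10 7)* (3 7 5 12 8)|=|(0 12 8 7 1 6 9)(3 10 5)|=21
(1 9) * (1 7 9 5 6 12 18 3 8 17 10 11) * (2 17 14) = (1 5 6 12 18 3 8 14 2 17 10 11)(7 9) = [0, 5, 17, 8, 4, 6, 12, 9, 14, 7, 11, 1, 18, 13, 2, 15, 16, 10, 3]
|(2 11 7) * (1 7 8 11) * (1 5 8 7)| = 5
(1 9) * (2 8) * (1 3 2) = (1 9 3 2 8) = [0, 9, 8, 2, 4, 5, 6, 7, 1, 3]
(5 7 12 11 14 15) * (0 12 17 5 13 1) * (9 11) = (0 12 9 11 14 15 13 1)(5 7 17) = [12, 0, 2, 3, 4, 7, 6, 17, 8, 11, 10, 14, 9, 1, 15, 13, 16, 5]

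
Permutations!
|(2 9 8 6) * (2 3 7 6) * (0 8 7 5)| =8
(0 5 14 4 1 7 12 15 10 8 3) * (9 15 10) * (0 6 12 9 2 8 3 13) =(0 5 14 4 1 7 9 15 2 8 13)(3 6 12 10) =[5, 7, 8, 6, 1, 14, 12, 9, 13, 15, 3, 11, 10, 0, 4, 2]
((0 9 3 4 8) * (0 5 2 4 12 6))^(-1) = ((0 9 3 12 6)(2 4 8 5))^(-1) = (0 6 12 3 9)(2 5 8 4)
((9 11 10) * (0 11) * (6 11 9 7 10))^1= (0 9)(6 11)(7 10)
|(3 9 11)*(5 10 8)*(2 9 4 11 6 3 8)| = 9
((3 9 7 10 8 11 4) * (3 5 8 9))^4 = ((4 5 8 11)(7 10 9))^4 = (11)(7 10 9)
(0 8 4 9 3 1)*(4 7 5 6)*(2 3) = (0 8 7 5 6 4 9 2 3 1) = [8, 0, 3, 1, 9, 6, 4, 5, 7, 2]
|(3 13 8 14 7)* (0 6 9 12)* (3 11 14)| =|(0 6 9 12)(3 13 8)(7 11 14)| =12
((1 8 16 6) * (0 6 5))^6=(16)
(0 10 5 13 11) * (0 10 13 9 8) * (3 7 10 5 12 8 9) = (0 13 11 5 3 7 10 12 8) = [13, 1, 2, 7, 4, 3, 6, 10, 0, 9, 12, 5, 8, 11]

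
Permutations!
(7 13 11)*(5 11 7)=(5 11)(7 13)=[0, 1, 2, 3, 4, 11, 6, 13, 8, 9, 10, 5, 12, 7]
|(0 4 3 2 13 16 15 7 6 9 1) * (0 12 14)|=|(0 4 3 2 13 16 15 7 6 9 1 12 14)|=13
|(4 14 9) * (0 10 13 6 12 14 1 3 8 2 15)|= 13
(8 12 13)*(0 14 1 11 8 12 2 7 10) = (0 14 1 11 8 2 7 10)(12 13) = [14, 11, 7, 3, 4, 5, 6, 10, 2, 9, 0, 8, 13, 12, 1]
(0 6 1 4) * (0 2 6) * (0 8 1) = (0 8 1 4 2 6) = [8, 4, 6, 3, 2, 5, 0, 7, 1]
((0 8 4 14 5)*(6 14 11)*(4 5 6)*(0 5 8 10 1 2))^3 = (0 2 1 10)(4 11)(6 14) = ((0 10 1 2)(4 11)(6 14))^3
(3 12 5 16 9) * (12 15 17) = (3 15 17 12 5 16 9) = [0, 1, 2, 15, 4, 16, 6, 7, 8, 3, 10, 11, 5, 13, 14, 17, 9, 12]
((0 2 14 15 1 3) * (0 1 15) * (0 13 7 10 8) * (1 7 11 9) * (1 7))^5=(15)(0 9 2 7 14 10 13 8 11)(1 3)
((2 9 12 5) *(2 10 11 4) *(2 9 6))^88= (4 10 12)(5 9 11)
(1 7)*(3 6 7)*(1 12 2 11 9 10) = (1 3 6 7 12 2 11 9 10) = [0, 3, 11, 6, 4, 5, 7, 12, 8, 10, 1, 9, 2]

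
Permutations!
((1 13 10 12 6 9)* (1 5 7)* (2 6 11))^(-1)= ((1 13 10 12 11 2 6 9 5 7))^(-1)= (1 7 5 9 6 2 11 12 10 13)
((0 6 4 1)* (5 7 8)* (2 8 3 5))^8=(8)(3 7 5)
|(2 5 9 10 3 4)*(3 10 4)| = |(10)(2 5 9 4)| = 4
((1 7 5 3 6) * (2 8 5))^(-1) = (1 6 3 5 8 2 7)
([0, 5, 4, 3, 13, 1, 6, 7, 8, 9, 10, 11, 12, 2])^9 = [0, 5, 2, 3, 4, 1, 6, 7, 8, 9, 10, 11, 12, 13]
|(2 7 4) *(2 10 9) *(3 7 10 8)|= 12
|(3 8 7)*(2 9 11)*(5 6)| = 6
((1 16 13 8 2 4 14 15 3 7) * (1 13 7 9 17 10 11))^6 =((1 16 7 13 8 2 4 14 15 3 9 17 10 11))^6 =(1 4 10 8 9 7 15)(2 17 13 3 16 14 11)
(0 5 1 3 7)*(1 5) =(0 1 3 7) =[1, 3, 2, 7, 4, 5, 6, 0]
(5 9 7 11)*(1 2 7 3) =(1 2 7 11 5 9 3) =[0, 2, 7, 1, 4, 9, 6, 11, 8, 3, 10, 5]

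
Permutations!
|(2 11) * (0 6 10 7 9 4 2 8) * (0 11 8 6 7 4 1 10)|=10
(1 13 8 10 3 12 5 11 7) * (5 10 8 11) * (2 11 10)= (1 13 10 3 12 2 11 7)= [0, 13, 11, 12, 4, 5, 6, 1, 8, 9, 3, 7, 2, 10]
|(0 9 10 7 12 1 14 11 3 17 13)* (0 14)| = |(0 9 10 7 12 1)(3 17 13 14 11)| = 30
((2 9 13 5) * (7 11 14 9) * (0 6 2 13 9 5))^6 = (0 5 11 2)(6 13 14 7)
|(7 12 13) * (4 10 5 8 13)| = |(4 10 5 8 13 7 12)| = 7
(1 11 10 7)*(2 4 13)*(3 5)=[0, 11, 4, 5, 13, 3, 6, 1, 8, 9, 7, 10, 12, 2]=(1 11 10 7)(2 4 13)(3 5)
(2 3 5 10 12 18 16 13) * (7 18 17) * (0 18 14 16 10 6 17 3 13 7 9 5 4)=(0 18 10 12 3 4)(2 13)(5 6 17 9)(7 14 16)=[18, 1, 13, 4, 0, 6, 17, 14, 8, 5, 12, 11, 3, 2, 16, 15, 7, 9, 10]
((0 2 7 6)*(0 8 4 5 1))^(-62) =(0 7 8 5)(1 2 6 4)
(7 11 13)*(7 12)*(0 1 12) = [1, 12, 2, 3, 4, 5, 6, 11, 8, 9, 10, 13, 7, 0] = (0 1 12 7 11 13)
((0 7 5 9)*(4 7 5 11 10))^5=(0 9 5)(4 7 11 10)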